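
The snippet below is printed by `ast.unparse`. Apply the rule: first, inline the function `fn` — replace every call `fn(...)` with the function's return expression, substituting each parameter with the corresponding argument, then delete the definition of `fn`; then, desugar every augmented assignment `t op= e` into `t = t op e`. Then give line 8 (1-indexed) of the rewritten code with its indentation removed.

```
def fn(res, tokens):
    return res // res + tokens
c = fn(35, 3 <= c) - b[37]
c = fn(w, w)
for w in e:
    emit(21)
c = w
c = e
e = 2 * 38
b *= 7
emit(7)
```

b = b * 7

Transformed code:
c = 35 // 35 + (3 <= c) - b[37]
c = w // w + w
for w in e:
    emit(21)
c = w
c = e
e = 2 * 38
b = b * 7
emit(7)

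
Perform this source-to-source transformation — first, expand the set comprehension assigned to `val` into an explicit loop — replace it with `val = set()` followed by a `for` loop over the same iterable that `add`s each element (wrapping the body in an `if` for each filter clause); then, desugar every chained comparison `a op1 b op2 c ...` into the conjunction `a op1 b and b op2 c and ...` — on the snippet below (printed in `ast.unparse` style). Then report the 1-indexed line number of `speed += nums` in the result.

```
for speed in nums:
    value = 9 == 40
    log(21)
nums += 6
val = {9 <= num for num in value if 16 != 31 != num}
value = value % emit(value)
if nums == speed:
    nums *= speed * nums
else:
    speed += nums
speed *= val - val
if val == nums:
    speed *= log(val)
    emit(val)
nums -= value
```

13

Transformed code:
for speed in nums:
    value = 9 == 40
    log(21)
nums += 6
val = set()
for num in value:
    if 16 != 31 and 31 != num:
        val.add(9 <= num)
value = value % emit(value)
if nums == speed:
    nums *= speed * nums
else:
    speed += nums
speed *= val - val
if val == nums:
    speed *= log(val)
    emit(val)
nums -= value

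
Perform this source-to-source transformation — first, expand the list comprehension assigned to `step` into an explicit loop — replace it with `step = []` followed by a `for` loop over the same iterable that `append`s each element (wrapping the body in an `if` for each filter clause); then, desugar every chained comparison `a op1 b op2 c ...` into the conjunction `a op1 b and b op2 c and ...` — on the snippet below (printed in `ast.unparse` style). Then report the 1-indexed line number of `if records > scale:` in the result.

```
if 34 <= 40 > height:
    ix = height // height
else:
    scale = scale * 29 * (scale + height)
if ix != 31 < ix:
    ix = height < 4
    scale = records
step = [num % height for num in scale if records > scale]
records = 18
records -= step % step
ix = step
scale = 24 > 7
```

10

Transformed code:
if 34 <= 40 and 40 > height:
    ix = height // height
else:
    scale = scale * 29 * (scale + height)
if ix != 31 and 31 < ix:
    ix = height < 4
    scale = records
step = []
for num in scale:
    if records > scale:
        step.append(num % height)
records = 18
records -= step % step
ix = step
scale = 24 > 7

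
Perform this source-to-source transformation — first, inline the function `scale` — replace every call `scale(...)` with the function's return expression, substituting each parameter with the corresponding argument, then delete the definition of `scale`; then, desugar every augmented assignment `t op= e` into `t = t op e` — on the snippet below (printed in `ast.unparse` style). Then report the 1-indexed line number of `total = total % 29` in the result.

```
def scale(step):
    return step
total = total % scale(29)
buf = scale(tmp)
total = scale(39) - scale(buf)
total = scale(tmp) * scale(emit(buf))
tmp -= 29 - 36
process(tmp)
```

1

Transformed code:
total = total % 29
buf = tmp
total = 39 - buf
total = tmp * emit(buf)
tmp = tmp - (29 - 36)
process(tmp)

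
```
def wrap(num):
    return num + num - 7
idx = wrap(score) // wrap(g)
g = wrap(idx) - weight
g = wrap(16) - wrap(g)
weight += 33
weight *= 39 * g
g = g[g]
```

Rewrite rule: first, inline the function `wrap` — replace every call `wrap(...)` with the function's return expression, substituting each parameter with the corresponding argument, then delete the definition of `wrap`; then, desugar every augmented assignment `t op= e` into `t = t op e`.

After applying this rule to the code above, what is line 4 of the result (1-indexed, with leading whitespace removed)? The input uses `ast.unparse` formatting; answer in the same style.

Transformed code:
idx = (score + score - 7) // (g + g - 7)
g = idx + idx - 7 - weight
g = 16 + 16 - 7 - (g + g - 7)
weight = weight + 33
weight = weight * (39 * g)
g = g[g]

weight = weight + 33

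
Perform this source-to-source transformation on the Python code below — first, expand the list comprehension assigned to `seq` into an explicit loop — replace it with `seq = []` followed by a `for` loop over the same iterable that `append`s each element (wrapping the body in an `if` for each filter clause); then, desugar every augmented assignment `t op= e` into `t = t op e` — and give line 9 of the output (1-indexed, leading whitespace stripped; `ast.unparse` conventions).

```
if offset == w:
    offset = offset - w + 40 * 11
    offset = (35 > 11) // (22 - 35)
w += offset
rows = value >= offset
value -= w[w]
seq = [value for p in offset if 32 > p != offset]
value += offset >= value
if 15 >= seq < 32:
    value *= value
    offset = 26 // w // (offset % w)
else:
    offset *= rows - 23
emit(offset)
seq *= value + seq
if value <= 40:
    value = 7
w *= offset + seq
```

Transformed code:
if offset == w:
    offset = offset - w + 40 * 11
    offset = (35 > 11) // (22 - 35)
w = w + offset
rows = value >= offset
value = value - w[w]
seq = []
for p in offset:
    if 32 > p != offset:
        seq.append(value)
value = value + (offset >= value)
if 15 >= seq < 32:
    value = value * value
    offset = 26 // w // (offset % w)
else:
    offset = offset * (rows - 23)
emit(offset)
seq = seq * (value + seq)
if value <= 40:
    value = 7
w = w * (offset + seq)

if 32 > p != offset:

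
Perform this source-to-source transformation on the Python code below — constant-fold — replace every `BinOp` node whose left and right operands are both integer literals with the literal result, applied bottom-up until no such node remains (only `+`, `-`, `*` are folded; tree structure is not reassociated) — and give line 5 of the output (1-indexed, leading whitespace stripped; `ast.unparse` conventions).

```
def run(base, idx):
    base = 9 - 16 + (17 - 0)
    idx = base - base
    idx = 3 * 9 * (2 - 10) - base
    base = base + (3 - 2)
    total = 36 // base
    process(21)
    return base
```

Transformed code:
def run(base, idx):
    base = 10
    idx = base - base
    idx = -216 - base
    base = base + 1
    total = 36 // base
    process(21)
    return base

base = base + 1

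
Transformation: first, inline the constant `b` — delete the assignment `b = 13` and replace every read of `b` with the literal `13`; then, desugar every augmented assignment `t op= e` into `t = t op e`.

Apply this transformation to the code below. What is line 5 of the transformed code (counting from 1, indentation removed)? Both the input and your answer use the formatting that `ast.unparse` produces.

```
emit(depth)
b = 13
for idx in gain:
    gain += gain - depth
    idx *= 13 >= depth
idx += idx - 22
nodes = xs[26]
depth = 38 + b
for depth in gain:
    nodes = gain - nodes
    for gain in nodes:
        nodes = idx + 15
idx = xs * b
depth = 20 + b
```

Transformed code:
emit(depth)
for idx in gain:
    gain = gain + (gain - depth)
    idx = idx * (13 >= depth)
idx = idx + (idx - 22)
nodes = xs[26]
depth = 38 + 13
for depth in gain:
    nodes = gain - nodes
    for gain in nodes:
        nodes = idx + 15
idx = xs * 13
depth = 20 + 13

idx = idx + (idx - 22)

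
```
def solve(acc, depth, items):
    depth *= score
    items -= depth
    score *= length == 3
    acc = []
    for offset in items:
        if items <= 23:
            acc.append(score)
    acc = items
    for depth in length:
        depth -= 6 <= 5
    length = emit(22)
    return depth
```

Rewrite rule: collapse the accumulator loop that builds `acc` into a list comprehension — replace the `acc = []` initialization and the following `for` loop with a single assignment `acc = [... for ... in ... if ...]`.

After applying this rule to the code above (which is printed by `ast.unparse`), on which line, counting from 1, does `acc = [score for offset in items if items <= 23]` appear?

Transformed code:
def solve(acc, depth, items):
    depth *= score
    items -= depth
    score *= length == 3
    acc = [score for offset in items if items <= 23]
    acc = items
    for depth in length:
        depth -= 6 <= 5
    length = emit(22)
    return depth

5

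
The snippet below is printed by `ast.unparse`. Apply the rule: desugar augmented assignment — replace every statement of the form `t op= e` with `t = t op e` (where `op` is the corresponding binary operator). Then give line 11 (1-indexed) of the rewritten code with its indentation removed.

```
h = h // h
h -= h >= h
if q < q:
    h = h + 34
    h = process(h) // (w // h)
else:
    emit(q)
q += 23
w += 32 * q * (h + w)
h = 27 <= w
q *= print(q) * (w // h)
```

q = q * (print(q) * (w // h))

Transformed code:
h = h // h
h = h - (h >= h)
if q < q:
    h = h + 34
    h = process(h) // (w // h)
else:
    emit(q)
q = q + 23
w = w + 32 * q * (h + w)
h = 27 <= w
q = q * (print(q) * (w // h))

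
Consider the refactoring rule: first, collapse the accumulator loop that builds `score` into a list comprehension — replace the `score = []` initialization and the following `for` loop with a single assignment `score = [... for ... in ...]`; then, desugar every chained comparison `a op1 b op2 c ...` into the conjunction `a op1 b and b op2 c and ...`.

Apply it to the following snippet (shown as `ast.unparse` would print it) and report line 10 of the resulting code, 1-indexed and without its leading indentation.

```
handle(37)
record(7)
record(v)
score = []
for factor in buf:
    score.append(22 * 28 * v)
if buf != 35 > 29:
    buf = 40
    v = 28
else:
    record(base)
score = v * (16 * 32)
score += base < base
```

Transformed code:
handle(37)
record(7)
record(v)
score = [22 * 28 * v for factor in buf]
if buf != 35 and 35 > 29:
    buf = 40
    v = 28
else:
    record(base)
score = v * (16 * 32)
score += base < base

score = v * (16 * 32)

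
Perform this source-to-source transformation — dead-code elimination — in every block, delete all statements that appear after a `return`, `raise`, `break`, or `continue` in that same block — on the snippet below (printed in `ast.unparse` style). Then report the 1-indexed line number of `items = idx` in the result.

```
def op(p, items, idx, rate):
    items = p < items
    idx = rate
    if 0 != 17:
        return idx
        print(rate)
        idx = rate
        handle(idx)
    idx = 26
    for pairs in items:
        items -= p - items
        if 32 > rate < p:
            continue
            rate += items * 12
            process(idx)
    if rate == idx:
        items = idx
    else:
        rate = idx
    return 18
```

Transformed code:
def op(p, items, idx, rate):
    items = p < items
    idx = rate
    if 0 != 17:
        return idx
    idx = 26
    for pairs in items:
        items -= p - items
        if 32 > rate < p:
            continue
    if rate == idx:
        items = idx
    else:
        rate = idx
    return 18

12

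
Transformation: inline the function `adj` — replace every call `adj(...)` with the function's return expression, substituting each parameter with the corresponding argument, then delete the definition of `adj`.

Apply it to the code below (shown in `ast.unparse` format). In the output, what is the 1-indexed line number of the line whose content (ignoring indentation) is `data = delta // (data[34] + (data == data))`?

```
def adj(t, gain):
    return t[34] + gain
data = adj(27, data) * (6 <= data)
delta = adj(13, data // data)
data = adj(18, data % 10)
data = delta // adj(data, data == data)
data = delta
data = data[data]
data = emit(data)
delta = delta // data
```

4

Transformed code:
data = (27[34] + data) * (6 <= data)
delta = 13[34] + data // data
data = 18[34] + data % 10
data = delta // (data[34] + (data == data))
data = delta
data = data[data]
data = emit(data)
delta = delta // data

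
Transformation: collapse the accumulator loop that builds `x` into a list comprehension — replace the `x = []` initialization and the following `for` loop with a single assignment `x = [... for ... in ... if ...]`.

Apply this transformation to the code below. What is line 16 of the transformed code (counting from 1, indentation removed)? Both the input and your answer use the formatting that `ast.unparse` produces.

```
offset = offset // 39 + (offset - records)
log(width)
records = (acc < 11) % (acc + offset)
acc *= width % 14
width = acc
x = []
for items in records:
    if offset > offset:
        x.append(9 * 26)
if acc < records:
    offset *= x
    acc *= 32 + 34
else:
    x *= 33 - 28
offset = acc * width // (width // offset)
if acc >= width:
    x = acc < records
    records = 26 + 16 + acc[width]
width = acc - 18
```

Transformed code:
offset = offset // 39 + (offset - records)
log(width)
records = (acc < 11) % (acc + offset)
acc *= width % 14
width = acc
x = [9 * 26 for items in records if offset > offset]
if acc < records:
    offset *= x
    acc *= 32 + 34
else:
    x *= 33 - 28
offset = acc * width // (width // offset)
if acc >= width:
    x = acc < records
    records = 26 + 16 + acc[width]
width = acc - 18

width = acc - 18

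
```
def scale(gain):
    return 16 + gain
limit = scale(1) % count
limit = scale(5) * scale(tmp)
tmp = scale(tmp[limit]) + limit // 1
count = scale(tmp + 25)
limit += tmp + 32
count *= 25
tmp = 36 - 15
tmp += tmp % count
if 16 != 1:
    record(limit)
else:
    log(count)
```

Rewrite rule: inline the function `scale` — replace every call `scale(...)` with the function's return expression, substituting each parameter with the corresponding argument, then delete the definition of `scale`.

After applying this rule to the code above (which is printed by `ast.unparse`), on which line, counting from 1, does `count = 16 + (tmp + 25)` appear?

Transformed code:
limit = (16 + 1) % count
limit = (16 + 5) * (16 + tmp)
tmp = 16 + tmp[limit] + limit // 1
count = 16 + (tmp + 25)
limit += tmp + 32
count *= 25
tmp = 36 - 15
tmp += tmp % count
if 16 != 1:
    record(limit)
else:
    log(count)

4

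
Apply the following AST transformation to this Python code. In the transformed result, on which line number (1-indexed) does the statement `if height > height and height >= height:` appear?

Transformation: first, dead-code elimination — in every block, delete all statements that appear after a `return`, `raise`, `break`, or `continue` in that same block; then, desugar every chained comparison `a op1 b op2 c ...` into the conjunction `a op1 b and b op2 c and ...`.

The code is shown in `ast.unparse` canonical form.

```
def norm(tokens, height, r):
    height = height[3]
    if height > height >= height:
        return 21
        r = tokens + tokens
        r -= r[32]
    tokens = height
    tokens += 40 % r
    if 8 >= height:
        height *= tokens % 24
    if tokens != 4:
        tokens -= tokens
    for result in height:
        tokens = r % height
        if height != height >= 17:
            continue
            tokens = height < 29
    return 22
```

Transformed code:
def norm(tokens, height, r):
    height = height[3]
    if height > height and height >= height:
        return 21
    tokens = height
    tokens += 40 % r
    if 8 >= height:
        height *= tokens % 24
    if tokens != 4:
        tokens -= tokens
    for result in height:
        tokens = r % height
        if height != height and height >= 17:
            continue
    return 22

3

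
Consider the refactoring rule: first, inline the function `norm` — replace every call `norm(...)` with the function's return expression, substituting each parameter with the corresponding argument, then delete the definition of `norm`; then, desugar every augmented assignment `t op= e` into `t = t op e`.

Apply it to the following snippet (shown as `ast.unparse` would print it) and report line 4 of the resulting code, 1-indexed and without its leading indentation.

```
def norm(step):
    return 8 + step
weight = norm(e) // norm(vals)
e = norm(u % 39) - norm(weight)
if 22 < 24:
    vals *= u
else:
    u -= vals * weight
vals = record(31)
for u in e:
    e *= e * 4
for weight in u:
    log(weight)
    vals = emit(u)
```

Transformed code:
weight = (8 + e) // (8 + vals)
e = 8 + u % 39 - (8 + weight)
if 22 < 24:
    vals = vals * u
else:
    u = u - vals * weight
vals = record(31)
for u in e:
    e = e * (e * 4)
for weight in u:
    log(weight)
    vals = emit(u)

vals = vals * u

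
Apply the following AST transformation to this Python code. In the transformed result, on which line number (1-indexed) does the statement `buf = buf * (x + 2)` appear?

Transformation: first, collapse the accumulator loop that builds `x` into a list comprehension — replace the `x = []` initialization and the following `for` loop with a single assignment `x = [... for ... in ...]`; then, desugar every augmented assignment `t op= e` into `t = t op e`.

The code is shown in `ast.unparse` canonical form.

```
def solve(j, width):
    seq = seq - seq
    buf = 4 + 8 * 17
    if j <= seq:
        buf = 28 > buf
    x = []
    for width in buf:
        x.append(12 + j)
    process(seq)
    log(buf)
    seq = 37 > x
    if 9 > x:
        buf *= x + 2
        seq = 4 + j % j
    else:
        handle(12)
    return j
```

Transformed code:
def solve(j, width):
    seq = seq - seq
    buf = 4 + 8 * 17
    if j <= seq:
        buf = 28 > buf
    x = [12 + j for width in buf]
    process(seq)
    log(buf)
    seq = 37 > x
    if 9 > x:
        buf = buf * (x + 2)
        seq = 4 + j % j
    else:
        handle(12)
    return j

11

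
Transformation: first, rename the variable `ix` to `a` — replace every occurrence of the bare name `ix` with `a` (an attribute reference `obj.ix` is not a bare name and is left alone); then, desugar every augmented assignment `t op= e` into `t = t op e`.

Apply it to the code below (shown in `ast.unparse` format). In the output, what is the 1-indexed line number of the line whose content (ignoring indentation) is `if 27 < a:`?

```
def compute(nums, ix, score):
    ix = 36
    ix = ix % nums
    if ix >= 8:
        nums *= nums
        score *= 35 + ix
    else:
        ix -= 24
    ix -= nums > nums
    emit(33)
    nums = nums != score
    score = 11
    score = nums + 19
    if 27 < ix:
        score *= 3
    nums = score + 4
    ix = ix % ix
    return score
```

Transformed code:
def compute(nums, a, score):
    a = 36
    a = a % nums
    if a >= 8:
        nums = nums * nums
        score = score * (35 + a)
    else:
        a = a - 24
    a = a - (nums > nums)
    emit(33)
    nums = nums != score
    score = 11
    score = nums + 19
    if 27 < a:
        score = score * 3
    nums = score + 4
    a = a % a
    return score

14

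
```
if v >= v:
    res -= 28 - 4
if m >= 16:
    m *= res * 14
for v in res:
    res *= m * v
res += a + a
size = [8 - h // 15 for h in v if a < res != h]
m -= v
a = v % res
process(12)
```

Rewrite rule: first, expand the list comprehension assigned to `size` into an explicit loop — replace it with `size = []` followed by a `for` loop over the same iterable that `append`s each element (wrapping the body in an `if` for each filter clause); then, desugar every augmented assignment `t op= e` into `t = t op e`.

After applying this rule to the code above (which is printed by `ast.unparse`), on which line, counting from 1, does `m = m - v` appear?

Transformed code:
if v >= v:
    res = res - (28 - 4)
if m >= 16:
    m = m * (res * 14)
for v in res:
    res = res * (m * v)
res = res + (a + a)
size = []
for h in v:
    if a < res != h:
        size.append(8 - h // 15)
m = m - v
a = v % res
process(12)

12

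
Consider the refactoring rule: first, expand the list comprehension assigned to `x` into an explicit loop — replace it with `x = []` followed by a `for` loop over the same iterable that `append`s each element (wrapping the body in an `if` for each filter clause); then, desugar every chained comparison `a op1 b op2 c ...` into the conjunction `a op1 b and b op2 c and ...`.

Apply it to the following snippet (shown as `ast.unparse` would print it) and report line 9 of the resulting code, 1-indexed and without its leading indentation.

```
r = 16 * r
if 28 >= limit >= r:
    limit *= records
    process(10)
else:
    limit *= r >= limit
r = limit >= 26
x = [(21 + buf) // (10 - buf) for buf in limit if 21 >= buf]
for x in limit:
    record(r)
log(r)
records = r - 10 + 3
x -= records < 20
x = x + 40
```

for buf in limit:

Transformed code:
r = 16 * r
if 28 >= limit and limit >= r:
    limit *= records
    process(10)
else:
    limit *= r >= limit
r = limit >= 26
x = []
for buf in limit:
    if 21 >= buf:
        x.append((21 + buf) // (10 - buf))
for x in limit:
    record(r)
log(r)
records = r - 10 + 3
x -= records < 20
x = x + 40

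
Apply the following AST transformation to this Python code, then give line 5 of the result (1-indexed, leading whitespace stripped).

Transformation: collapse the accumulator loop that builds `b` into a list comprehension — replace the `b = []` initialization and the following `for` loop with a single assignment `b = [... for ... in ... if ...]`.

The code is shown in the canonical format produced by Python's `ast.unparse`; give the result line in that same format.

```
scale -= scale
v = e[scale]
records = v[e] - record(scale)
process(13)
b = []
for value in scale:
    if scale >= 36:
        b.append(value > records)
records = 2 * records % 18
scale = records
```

b = [value > records for value in scale if scale >= 36]

Transformed code:
scale -= scale
v = e[scale]
records = v[e] - record(scale)
process(13)
b = [value > records for value in scale if scale >= 36]
records = 2 * records % 18
scale = records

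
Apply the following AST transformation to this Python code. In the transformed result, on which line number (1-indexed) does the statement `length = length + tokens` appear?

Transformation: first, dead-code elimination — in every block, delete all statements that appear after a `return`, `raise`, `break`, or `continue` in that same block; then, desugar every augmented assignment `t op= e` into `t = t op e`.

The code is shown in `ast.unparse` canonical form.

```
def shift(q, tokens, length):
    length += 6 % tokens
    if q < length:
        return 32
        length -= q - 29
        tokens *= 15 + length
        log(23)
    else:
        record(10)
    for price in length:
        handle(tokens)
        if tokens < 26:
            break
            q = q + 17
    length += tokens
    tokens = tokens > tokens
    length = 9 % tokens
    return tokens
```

11

Transformed code:
def shift(q, tokens, length):
    length = length + 6 % tokens
    if q < length:
        return 32
    else:
        record(10)
    for price in length:
        handle(tokens)
        if tokens < 26:
            break
    length = length + tokens
    tokens = tokens > tokens
    length = 9 % tokens
    return tokens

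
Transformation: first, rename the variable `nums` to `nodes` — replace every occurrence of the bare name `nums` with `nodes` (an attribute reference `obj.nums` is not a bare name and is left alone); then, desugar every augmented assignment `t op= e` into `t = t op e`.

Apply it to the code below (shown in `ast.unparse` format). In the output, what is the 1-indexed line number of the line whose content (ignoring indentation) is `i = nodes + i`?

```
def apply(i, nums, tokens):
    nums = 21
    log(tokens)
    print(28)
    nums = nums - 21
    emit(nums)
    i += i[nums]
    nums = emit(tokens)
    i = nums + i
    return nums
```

Transformed code:
def apply(i, nodes, tokens):
    nodes = 21
    log(tokens)
    print(28)
    nodes = nodes - 21
    emit(nodes)
    i = i + i[nodes]
    nodes = emit(tokens)
    i = nodes + i
    return nodes

9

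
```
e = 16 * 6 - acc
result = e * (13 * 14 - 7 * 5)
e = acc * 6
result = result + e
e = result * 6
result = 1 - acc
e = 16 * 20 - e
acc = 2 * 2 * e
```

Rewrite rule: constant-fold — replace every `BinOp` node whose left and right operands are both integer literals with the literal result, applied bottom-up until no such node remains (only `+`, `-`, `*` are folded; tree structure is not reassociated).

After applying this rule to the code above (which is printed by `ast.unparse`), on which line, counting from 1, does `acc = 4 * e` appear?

Transformed code:
e = 96 - acc
result = e * 147
e = acc * 6
result = result + e
e = result * 6
result = 1 - acc
e = 320 - e
acc = 4 * e

8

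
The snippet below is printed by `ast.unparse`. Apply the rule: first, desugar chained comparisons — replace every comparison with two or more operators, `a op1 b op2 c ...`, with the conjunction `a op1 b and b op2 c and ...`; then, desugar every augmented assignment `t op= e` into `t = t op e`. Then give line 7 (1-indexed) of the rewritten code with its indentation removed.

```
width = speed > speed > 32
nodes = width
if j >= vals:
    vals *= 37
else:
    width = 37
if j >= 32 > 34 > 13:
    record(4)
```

Transformed code:
width = speed > speed and speed > 32
nodes = width
if j >= vals:
    vals = vals * 37
else:
    width = 37
if j >= 32 and 32 > 34 and (34 > 13):
    record(4)

if j >= 32 and 32 > 34 and (34 > 13):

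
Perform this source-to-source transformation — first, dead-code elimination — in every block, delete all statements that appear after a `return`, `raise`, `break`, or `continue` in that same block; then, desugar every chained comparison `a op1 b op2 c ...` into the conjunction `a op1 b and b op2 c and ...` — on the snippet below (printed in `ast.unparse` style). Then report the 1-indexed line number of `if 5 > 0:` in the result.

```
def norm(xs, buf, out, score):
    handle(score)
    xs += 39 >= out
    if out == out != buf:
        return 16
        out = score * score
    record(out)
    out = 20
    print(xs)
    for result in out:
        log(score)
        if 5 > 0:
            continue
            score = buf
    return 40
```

Transformed code:
def norm(xs, buf, out, score):
    handle(score)
    xs += 39 >= out
    if out == out and out != buf:
        return 16
    record(out)
    out = 20
    print(xs)
    for result in out:
        log(score)
        if 5 > 0:
            continue
    return 40

11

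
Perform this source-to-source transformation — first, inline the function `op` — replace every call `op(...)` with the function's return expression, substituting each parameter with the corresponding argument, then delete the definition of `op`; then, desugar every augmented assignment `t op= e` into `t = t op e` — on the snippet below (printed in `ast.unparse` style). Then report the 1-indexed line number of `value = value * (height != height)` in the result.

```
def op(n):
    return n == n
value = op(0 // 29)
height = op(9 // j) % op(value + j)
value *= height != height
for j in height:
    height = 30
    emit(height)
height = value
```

3

Transformed code:
value = 0 // 29 == 0 // 29
height = (9 // j == 9 // j) % (value + j == value + j)
value = value * (height != height)
for j in height:
    height = 30
    emit(height)
height = value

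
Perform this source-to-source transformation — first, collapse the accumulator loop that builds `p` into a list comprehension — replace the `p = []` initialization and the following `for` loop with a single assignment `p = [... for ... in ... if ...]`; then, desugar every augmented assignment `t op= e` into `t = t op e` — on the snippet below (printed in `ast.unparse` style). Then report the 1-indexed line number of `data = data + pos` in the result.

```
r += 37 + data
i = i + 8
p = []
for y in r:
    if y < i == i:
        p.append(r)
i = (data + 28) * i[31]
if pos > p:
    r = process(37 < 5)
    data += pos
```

7

Transformed code:
r = r + (37 + data)
i = i + 8
p = [r for y in r if y < i == i]
i = (data + 28) * i[31]
if pos > p:
    r = process(37 < 5)
    data = data + pos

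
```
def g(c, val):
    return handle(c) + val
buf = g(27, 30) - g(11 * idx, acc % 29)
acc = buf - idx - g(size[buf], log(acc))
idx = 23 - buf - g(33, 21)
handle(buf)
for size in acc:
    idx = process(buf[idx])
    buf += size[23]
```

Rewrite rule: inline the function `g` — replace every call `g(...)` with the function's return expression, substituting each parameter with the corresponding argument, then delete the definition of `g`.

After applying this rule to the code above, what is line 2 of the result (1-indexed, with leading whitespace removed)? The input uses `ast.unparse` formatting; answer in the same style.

Transformed code:
buf = handle(27) + 30 - (handle(11 * idx) + acc % 29)
acc = buf - idx - (handle(size[buf]) + log(acc))
idx = 23 - buf - (handle(33) + 21)
handle(buf)
for size in acc:
    idx = process(buf[idx])
    buf += size[23]

acc = buf - idx - (handle(size[buf]) + log(acc))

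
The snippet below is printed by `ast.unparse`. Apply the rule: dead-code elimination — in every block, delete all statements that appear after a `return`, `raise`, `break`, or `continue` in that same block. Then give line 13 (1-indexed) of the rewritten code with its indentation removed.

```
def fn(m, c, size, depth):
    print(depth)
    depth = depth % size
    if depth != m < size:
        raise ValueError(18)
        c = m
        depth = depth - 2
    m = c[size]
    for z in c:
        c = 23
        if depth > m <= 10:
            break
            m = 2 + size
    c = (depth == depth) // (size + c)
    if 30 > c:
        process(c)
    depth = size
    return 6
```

process(c)

Transformed code:
def fn(m, c, size, depth):
    print(depth)
    depth = depth % size
    if depth != m < size:
        raise ValueError(18)
    m = c[size]
    for z in c:
        c = 23
        if depth > m <= 10:
            break
    c = (depth == depth) // (size + c)
    if 30 > c:
        process(c)
    depth = size
    return 6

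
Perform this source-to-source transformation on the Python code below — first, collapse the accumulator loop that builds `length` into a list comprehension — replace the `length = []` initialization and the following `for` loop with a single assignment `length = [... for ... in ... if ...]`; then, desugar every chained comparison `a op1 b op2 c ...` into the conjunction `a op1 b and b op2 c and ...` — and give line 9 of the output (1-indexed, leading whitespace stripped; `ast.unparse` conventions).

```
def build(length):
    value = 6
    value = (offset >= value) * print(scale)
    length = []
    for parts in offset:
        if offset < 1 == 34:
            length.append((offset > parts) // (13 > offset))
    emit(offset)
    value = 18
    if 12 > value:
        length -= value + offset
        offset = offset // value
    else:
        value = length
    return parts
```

offset = offset // value

Transformed code:
def build(length):
    value = 6
    value = (offset >= value) * print(scale)
    length = [(offset > parts) // (13 > offset) for parts in offset if offset < 1 and 1 == 34]
    emit(offset)
    value = 18
    if 12 > value:
        length -= value + offset
        offset = offset // value
    else:
        value = length
    return parts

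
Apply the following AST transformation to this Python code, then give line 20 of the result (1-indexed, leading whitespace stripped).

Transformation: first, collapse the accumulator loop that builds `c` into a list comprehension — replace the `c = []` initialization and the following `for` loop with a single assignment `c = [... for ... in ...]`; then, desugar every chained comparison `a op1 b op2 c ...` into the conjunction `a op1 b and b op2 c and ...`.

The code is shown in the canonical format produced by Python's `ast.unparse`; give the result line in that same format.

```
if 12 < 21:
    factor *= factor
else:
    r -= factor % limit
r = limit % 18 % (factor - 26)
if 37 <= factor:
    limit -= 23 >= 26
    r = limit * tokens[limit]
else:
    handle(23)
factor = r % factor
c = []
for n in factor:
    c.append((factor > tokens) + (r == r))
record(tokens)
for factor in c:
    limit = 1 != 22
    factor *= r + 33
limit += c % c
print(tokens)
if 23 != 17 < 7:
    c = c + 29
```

Transformed code:
if 12 < 21:
    factor *= factor
else:
    r -= factor % limit
r = limit % 18 % (factor - 26)
if 37 <= factor:
    limit -= 23 >= 26
    r = limit * tokens[limit]
else:
    handle(23)
factor = r % factor
c = [(factor > tokens) + (r == r) for n in factor]
record(tokens)
for factor in c:
    limit = 1 != 22
    factor *= r + 33
limit += c % c
print(tokens)
if 23 != 17 and 17 < 7:
    c = c + 29

c = c + 29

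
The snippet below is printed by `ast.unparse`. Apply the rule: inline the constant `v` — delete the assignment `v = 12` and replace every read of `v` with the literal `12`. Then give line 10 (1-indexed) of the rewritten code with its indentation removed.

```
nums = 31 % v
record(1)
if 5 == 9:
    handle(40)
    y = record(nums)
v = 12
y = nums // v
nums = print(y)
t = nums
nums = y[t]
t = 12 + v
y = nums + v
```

t = 12 + 12

Transformed code:
nums = 31 % 12
record(1)
if 5 == 9:
    handle(40)
    y = record(nums)
y = nums // 12
nums = print(y)
t = nums
nums = y[t]
t = 12 + 12
y = nums + 12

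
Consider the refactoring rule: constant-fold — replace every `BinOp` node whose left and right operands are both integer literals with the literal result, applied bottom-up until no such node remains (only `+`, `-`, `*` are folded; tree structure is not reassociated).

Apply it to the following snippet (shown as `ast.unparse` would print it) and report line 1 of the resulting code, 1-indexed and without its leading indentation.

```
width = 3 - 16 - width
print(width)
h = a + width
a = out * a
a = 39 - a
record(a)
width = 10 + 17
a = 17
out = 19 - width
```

width = -13 - width

Transformed code:
width = -13 - width
print(width)
h = a + width
a = out * a
a = 39 - a
record(a)
width = 27
a = 17
out = 19 - width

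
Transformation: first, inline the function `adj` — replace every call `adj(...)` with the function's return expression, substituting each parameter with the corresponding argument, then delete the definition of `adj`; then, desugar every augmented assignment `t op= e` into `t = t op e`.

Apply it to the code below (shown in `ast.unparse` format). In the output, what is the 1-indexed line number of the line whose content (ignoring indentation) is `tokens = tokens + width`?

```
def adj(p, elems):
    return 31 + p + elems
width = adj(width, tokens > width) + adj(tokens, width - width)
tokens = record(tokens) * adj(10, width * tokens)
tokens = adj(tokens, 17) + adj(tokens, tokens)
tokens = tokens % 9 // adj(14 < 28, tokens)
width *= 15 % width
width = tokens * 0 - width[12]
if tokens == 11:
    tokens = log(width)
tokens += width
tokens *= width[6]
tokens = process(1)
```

9

Transformed code:
width = 31 + width + (tokens > width) + (31 + tokens + (width - width))
tokens = record(tokens) * (31 + 10 + width * tokens)
tokens = 31 + tokens + 17 + (31 + tokens + tokens)
tokens = tokens % 9 // (31 + (14 < 28) + tokens)
width = width * (15 % width)
width = tokens * 0 - width[12]
if tokens == 11:
    tokens = log(width)
tokens = tokens + width
tokens = tokens * width[6]
tokens = process(1)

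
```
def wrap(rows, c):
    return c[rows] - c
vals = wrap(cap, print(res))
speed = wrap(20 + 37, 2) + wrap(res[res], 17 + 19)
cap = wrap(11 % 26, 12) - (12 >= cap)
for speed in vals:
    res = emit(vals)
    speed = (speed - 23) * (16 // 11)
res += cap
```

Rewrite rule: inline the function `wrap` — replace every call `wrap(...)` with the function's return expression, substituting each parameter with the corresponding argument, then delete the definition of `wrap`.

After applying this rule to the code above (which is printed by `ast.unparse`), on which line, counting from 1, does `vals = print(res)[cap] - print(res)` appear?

Transformed code:
vals = print(res)[cap] - print(res)
speed = 2[20 + 37] - 2 + ((17 + 19)[res[res]] - (17 + 19))
cap = 12[11 % 26] - 12 - (12 >= cap)
for speed in vals:
    res = emit(vals)
    speed = (speed - 23) * (16 // 11)
res += cap

1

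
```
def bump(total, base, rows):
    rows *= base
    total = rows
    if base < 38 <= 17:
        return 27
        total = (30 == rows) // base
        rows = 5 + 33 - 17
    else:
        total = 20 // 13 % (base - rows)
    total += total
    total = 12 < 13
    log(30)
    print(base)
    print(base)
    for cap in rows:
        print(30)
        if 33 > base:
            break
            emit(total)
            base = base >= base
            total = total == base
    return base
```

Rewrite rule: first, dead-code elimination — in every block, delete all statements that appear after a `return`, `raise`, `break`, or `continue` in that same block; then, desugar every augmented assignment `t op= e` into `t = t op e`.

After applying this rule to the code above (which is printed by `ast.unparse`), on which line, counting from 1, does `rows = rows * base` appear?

2

Transformed code:
def bump(total, base, rows):
    rows = rows * base
    total = rows
    if base < 38 <= 17:
        return 27
    else:
        total = 20 // 13 % (base - rows)
    total = total + total
    total = 12 < 13
    log(30)
    print(base)
    print(base)
    for cap in rows:
        print(30)
        if 33 > base:
            break
    return base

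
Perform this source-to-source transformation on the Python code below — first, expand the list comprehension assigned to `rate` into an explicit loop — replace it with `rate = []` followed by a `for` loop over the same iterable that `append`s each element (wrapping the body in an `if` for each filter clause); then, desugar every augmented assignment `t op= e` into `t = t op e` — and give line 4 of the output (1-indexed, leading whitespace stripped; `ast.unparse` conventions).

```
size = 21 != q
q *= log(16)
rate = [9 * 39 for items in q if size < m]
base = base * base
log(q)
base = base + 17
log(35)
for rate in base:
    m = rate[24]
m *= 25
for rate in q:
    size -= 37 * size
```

Transformed code:
size = 21 != q
q = q * log(16)
rate = []
for items in q:
    if size < m:
        rate.append(9 * 39)
base = base * base
log(q)
base = base + 17
log(35)
for rate in base:
    m = rate[24]
m = m * 25
for rate in q:
    size = size - 37 * size

for items in q:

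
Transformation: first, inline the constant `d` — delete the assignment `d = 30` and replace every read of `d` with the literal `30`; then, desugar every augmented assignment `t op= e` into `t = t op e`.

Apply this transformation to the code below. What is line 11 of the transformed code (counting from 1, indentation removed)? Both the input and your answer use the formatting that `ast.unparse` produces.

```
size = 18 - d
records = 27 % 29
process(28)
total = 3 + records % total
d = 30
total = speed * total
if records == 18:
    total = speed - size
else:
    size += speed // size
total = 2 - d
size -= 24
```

Transformed code:
size = 18 - 30
records = 27 % 29
process(28)
total = 3 + records % total
total = speed * total
if records == 18:
    total = speed - size
else:
    size = size + speed // size
total = 2 - 30
size = size - 24

size = size - 24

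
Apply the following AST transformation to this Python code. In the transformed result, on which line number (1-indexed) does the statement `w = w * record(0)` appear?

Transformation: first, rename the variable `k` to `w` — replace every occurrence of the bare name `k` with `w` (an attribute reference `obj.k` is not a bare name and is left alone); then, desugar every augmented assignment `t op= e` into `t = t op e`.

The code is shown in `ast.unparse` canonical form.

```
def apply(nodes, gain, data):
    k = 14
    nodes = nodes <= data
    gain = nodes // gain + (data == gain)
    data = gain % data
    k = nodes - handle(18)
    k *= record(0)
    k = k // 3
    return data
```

Transformed code:
def apply(nodes, gain, data):
    w = 14
    nodes = nodes <= data
    gain = nodes // gain + (data == gain)
    data = gain % data
    w = nodes - handle(18)
    w = w * record(0)
    w = w // 3
    return data

7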